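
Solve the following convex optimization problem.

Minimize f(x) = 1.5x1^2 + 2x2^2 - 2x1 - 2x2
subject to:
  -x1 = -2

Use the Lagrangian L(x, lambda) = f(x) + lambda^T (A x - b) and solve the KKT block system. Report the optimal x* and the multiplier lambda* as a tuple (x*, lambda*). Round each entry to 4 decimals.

Form the Lagrangian:
  L(x, lambda) = (1/2) x^T Q x + c^T x + lambda^T (A x - b)
Stationarity (grad_x L = 0): Q x + c + A^T lambda = 0.
Primal feasibility: A x = b.

This gives the KKT block system:
  [ Q   A^T ] [ x     ]   [-c ]
  [ A    0  ] [ lambda ] = [ b ]

Solving the linear system:
  x*      = (2, 0.5)
  lambda* = (4)
  f(x*)   = 1.5

x* = (2, 0.5), lambda* = (4)


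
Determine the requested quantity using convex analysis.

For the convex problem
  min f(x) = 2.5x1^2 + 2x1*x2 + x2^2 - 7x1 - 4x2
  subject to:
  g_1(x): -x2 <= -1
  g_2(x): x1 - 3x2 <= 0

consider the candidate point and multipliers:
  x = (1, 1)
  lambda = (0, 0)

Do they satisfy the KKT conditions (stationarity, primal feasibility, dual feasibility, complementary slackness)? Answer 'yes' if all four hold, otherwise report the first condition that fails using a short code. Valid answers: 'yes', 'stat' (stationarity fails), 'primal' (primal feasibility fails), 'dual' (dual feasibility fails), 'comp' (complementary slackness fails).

Gradient of f: grad f(x) = Q x + c = (0, 0)
Constraint values g_i(x) = a_i^T x - b_i:
  g_1((1, 1)) = 0
  g_2((1, 1)) = -2
Stationarity residual: grad f(x) + sum_i lambda_i a_i = (0, 0)
  -> stationarity OK
Primal feasibility (all g_i <= 0): OK
Dual feasibility (all lambda_i >= 0): OK
Complementary slackness (lambda_i * g_i(x) = 0 for all i): OK

Verdict: yes, KKT holds.

yes


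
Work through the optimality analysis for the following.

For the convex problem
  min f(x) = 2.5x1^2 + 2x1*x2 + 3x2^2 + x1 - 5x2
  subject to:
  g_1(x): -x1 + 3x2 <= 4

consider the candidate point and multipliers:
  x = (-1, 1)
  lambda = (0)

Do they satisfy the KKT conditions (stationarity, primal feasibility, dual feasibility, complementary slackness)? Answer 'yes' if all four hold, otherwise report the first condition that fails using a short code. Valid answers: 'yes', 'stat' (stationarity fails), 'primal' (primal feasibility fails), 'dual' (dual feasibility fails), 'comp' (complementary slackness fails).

Gradient of f: grad f(x) = Q x + c = (-2, -1)
Constraint values g_i(x) = a_i^T x - b_i:
  g_1((-1, 1)) = 0
Stationarity residual: grad f(x) + sum_i lambda_i a_i = (-2, -1)
  -> stationarity FAILS
Primal feasibility (all g_i <= 0): OK
Dual feasibility (all lambda_i >= 0): OK
Complementary slackness (lambda_i * g_i(x) = 0 for all i): OK

Verdict: the first failing condition is stationarity -> stat.

stat


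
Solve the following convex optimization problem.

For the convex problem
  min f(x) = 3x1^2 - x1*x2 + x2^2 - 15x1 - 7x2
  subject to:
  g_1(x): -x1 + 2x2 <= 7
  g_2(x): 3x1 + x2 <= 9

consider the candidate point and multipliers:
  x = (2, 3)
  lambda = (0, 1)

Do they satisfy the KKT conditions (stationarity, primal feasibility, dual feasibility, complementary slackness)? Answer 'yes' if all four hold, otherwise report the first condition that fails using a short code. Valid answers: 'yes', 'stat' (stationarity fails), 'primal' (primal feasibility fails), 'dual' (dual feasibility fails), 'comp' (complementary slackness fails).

Gradient of f: grad f(x) = Q x + c = (-6, -3)
Constraint values g_i(x) = a_i^T x - b_i:
  g_1((2, 3)) = -3
  g_2((2, 3)) = 0
Stationarity residual: grad f(x) + sum_i lambda_i a_i = (-3, -2)
  -> stationarity FAILS
Primal feasibility (all g_i <= 0): OK
Dual feasibility (all lambda_i >= 0): OK
Complementary slackness (lambda_i * g_i(x) = 0 for all i): OK

Verdict: the first failing condition is stationarity -> stat.

stat


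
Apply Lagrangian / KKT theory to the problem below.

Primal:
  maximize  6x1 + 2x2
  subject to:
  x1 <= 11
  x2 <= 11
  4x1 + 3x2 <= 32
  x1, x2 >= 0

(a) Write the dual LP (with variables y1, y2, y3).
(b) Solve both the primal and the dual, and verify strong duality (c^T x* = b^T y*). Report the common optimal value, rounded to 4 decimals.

The standard primal-dual pair for 'max c^T x s.t. A x <= b, x >= 0' is:
  Dual:  min b^T y  s.t.  A^T y >= c,  y >= 0.

So the dual LP is:
  minimize  11y1 + 11y2 + 32y3
  subject to:
    y1 + 4y3 >= 6
    y2 + 3y3 >= 2
    y1, y2, y3 >= 0

Solving the primal: x* = (8, 0).
  primal value c^T x* = 48.
Solving the dual: y* = (0, 0, 1.5).
  dual value b^T y* = 48.
Strong duality: c^T x* = b^T y*. Confirmed.

48


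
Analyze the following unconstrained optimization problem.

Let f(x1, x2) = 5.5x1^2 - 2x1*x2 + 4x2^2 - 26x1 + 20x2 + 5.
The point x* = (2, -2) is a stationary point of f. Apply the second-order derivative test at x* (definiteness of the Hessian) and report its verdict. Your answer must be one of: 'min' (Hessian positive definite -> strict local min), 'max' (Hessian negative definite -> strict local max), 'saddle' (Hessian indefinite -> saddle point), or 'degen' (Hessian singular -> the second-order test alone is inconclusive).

Compute the Hessian H = grad^2 f:
  H = [[11, -2], [-2, 8]]
Verify stationarity: grad f(x*) = H x* + g = (0, 0).
Eigenvalues of H: 7, 12.
Both eigenvalues > 0, so H is positive definite -> x* is a strict local min.

min


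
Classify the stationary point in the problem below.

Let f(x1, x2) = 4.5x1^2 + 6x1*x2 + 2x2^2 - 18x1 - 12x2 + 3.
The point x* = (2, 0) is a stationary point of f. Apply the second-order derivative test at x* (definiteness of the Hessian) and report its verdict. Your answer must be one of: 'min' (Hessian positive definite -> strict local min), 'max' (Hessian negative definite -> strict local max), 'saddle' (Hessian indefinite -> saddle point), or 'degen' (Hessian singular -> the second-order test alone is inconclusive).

Compute the Hessian H = grad^2 f:
  H = [[9, 6], [6, 4]]
Verify stationarity: grad f(x*) = H x* + g = (0, 0).
Eigenvalues of H: 0, 13.
H has a zero eigenvalue (singular; positive semidefinite but not definite), so H is neither positive definite, negative definite, nor indefinite. The second-order test alone is inconclusive -> degen.
(Indeed, f is constant along the null direction of H through x*, so x* is not a strict local extremum.)

degen


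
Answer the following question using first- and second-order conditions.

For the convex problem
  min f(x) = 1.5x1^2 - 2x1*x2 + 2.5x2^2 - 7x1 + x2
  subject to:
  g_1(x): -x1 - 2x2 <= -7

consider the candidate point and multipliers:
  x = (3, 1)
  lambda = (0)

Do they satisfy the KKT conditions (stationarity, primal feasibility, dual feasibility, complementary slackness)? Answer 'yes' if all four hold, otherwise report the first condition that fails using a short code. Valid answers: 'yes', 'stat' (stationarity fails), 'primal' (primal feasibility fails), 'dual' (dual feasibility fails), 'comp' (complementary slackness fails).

Gradient of f: grad f(x) = Q x + c = (0, 0)
Constraint values g_i(x) = a_i^T x - b_i:
  g_1((3, 1)) = 2
Stationarity residual: grad f(x) + sum_i lambda_i a_i = (0, 0)
  -> stationarity OK
Primal feasibility (all g_i <= 0): FAILS
Dual feasibility (all lambda_i >= 0): OK
Complementary slackness (lambda_i * g_i(x) = 0 for all i): OK

Verdict: the first failing condition is primal_feasibility -> primal.

primal


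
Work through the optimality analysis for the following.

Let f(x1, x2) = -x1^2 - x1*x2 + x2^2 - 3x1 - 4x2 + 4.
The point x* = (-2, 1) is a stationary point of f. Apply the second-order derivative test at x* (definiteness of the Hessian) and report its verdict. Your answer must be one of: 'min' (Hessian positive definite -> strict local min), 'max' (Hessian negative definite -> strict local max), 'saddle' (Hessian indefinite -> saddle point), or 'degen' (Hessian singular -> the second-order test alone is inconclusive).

Compute the Hessian H = grad^2 f:
  H = [[-2, -1], [-1, 2]]
Verify stationarity: grad f(x*) = H x* + g = (0, 0).
Eigenvalues of H: -2.2361, 2.2361.
Eigenvalues have mixed signs, so H is indefinite -> x* is a saddle point.

saddle


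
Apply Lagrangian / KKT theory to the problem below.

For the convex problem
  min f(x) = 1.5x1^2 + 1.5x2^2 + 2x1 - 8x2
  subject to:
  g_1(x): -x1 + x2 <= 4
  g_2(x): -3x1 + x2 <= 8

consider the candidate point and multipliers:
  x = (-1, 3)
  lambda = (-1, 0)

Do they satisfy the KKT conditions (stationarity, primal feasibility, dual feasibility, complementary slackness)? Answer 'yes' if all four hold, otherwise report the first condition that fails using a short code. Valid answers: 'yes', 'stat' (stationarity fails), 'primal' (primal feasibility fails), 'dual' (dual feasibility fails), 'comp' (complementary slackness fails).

Gradient of f: grad f(x) = Q x + c = (-1, 1)
Constraint values g_i(x) = a_i^T x - b_i:
  g_1((-1, 3)) = 0
  g_2((-1, 3)) = -2
Stationarity residual: grad f(x) + sum_i lambda_i a_i = (0, 0)
  -> stationarity OK
Primal feasibility (all g_i <= 0): OK
Dual feasibility (all lambda_i >= 0): FAILS
Complementary slackness (lambda_i * g_i(x) = 0 for all i): OK

Verdict: the first failing condition is dual_feasibility -> dual.

dual


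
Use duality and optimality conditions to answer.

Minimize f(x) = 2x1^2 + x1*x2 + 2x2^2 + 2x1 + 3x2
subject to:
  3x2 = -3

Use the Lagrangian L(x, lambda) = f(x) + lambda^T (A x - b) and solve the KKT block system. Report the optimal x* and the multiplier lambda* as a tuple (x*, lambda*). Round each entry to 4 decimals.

Form the Lagrangian:
  L(x, lambda) = (1/2) x^T Q x + c^T x + lambda^T (A x - b)
Stationarity (grad_x L = 0): Q x + c + A^T lambda = 0.
Primal feasibility: A x = b.

This gives the KKT block system:
  [ Q   A^T ] [ x     ]   [-c ]
  [ A    0  ] [ lambda ] = [ b ]

Solving the linear system:
  x*      = (-0.25, -1)
  lambda* = (0.4167)
  f(x*)   = -1.125

x* = (-0.25, -1), lambda* = (0.4167)


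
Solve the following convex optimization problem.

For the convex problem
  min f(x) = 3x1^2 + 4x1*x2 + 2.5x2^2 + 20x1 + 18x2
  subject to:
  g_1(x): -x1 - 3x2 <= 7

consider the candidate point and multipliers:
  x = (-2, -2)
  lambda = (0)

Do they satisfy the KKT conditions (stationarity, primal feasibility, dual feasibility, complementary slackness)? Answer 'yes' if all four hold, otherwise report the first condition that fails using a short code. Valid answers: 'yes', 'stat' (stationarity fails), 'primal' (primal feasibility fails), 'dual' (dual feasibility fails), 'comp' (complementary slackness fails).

Gradient of f: grad f(x) = Q x + c = (0, 0)
Constraint values g_i(x) = a_i^T x - b_i:
  g_1((-2, -2)) = 1
Stationarity residual: grad f(x) + sum_i lambda_i a_i = (0, 0)
  -> stationarity OK
Primal feasibility (all g_i <= 0): FAILS
Dual feasibility (all lambda_i >= 0): OK
Complementary slackness (lambda_i * g_i(x) = 0 for all i): OK

Verdict: the first failing condition is primal_feasibility -> primal.

primal


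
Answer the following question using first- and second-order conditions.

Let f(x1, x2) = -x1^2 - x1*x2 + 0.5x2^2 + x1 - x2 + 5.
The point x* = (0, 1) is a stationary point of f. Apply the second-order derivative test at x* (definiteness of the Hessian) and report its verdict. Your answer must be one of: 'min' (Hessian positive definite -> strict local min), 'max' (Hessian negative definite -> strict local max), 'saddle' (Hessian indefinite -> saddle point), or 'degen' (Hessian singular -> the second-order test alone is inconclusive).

Compute the Hessian H = grad^2 f:
  H = [[-2, -1], [-1, 1]]
Verify stationarity: grad f(x*) = H x* + g = (0, 0).
Eigenvalues of H: -2.3028, 1.3028.
Eigenvalues have mixed signs, so H is indefinite -> x* is a saddle point.

saddle


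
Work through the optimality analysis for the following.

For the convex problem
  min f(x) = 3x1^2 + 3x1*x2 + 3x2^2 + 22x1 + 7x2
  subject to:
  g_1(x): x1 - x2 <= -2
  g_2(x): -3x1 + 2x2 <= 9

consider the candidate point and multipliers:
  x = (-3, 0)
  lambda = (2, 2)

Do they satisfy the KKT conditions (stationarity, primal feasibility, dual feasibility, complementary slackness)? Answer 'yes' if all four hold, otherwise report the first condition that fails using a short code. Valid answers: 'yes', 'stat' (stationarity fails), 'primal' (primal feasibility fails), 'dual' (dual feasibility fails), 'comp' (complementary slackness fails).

Gradient of f: grad f(x) = Q x + c = (4, -2)
Constraint values g_i(x) = a_i^T x - b_i:
  g_1((-3, 0)) = -1
  g_2((-3, 0)) = 0
Stationarity residual: grad f(x) + sum_i lambda_i a_i = (0, 0)
  -> stationarity OK
Primal feasibility (all g_i <= 0): OK
Dual feasibility (all lambda_i >= 0): OK
Complementary slackness (lambda_i * g_i(x) = 0 for all i): FAILS

Verdict: the first failing condition is complementary_slackness -> comp.

comp


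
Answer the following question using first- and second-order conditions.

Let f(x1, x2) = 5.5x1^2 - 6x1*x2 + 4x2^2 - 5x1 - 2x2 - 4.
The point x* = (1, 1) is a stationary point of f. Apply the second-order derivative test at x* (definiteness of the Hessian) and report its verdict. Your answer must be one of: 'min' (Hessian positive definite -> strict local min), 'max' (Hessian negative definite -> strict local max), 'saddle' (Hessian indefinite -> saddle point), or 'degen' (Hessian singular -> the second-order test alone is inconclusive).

Compute the Hessian H = grad^2 f:
  H = [[11, -6], [-6, 8]]
Verify stationarity: grad f(x*) = H x* + g = (0, 0).
Eigenvalues of H: 3.3153, 15.6847.
Both eigenvalues > 0, so H is positive definite -> x* is a strict local min.

min


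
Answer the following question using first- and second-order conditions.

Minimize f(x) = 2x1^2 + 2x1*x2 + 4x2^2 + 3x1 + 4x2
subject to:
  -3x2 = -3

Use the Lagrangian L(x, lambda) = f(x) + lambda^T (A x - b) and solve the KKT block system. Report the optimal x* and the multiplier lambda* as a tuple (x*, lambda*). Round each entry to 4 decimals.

Form the Lagrangian:
  L(x, lambda) = (1/2) x^T Q x + c^T x + lambda^T (A x - b)
Stationarity (grad_x L = 0): Q x + c + A^T lambda = 0.
Primal feasibility: A x = b.

This gives the KKT block system:
  [ Q   A^T ] [ x     ]   [-c ]
  [ A    0  ] [ lambda ] = [ b ]

Solving the linear system:
  x*      = (-1.25, 1)
  lambda* = (3.1667)
  f(x*)   = 4.875

x* = (-1.25, 1), lambda* = (3.1667)


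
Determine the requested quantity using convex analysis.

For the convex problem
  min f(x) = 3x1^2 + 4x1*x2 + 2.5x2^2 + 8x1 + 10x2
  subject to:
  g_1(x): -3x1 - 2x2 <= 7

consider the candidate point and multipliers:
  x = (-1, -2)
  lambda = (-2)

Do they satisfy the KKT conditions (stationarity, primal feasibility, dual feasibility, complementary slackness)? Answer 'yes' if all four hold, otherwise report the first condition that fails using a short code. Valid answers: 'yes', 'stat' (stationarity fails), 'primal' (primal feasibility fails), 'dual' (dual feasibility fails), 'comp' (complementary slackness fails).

Gradient of f: grad f(x) = Q x + c = (-6, -4)
Constraint values g_i(x) = a_i^T x - b_i:
  g_1((-1, -2)) = 0
Stationarity residual: grad f(x) + sum_i lambda_i a_i = (0, 0)
  -> stationarity OK
Primal feasibility (all g_i <= 0): OK
Dual feasibility (all lambda_i >= 0): FAILS
Complementary slackness (lambda_i * g_i(x) = 0 for all i): OK

Verdict: the first failing condition is dual_feasibility -> dual.

dual


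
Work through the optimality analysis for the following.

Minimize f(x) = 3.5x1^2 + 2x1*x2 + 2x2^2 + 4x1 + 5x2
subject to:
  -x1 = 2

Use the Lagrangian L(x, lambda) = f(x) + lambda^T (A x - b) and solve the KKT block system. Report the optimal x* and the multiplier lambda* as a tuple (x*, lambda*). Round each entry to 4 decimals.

Form the Lagrangian:
  L(x, lambda) = (1/2) x^T Q x + c^T x + lambda^T (A x - b)
Stationarity (grad_x L = 0): Q x + c + A^T lambda = 0.
Primal feasibility: A x = b.

This gives the KKT block system:
  [ Q   A^T ] [ x     ]   [-c ]
  [ A    0  ] [ lambda ] = [ b ]

Solving the linear system:
  x*      = (-2, -0.25)
  lambda* = (-10.5)
  f(x*)   = 5.875

x* = (-2, -0.25), lambda* = (-10.5)


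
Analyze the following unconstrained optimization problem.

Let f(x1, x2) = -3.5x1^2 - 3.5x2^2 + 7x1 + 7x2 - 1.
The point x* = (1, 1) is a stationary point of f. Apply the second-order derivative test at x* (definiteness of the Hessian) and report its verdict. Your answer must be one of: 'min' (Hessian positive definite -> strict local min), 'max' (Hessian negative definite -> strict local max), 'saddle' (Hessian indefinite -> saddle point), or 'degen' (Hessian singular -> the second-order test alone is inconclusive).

Compute the Hessian H = grad^2 f:
  H = [[-7, 0], [0, -7]]
Verify stationarity: grad f(x*) = H x* + g = (0, 0).
Eigenvalues of H: -7, -7.
Both eigenvalues < 0, so H is negative definite -> x* is a strict local max.

max


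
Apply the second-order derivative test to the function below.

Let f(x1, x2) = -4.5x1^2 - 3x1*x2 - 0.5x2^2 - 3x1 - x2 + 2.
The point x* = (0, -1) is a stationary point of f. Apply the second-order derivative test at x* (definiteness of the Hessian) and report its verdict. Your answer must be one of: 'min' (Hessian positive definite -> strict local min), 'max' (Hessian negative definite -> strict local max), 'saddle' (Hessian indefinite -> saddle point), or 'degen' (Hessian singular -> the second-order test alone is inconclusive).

Compute the Hessian H = grad^2 f:
  H = [[-9, -3], [-3, -1]]
Verify stationarity: grad f(x*) = H x* + g = (0, 0).
Eigenvalues of H: -10, 0.
H has a zero eigenvalue (singular; negative semidefinite but not definite), so H is neither positive definite, negative definite, nor indefinite. The second-order test alone is inconclusive -> degen.
(Indeed, f is constant along the null direction of H through x*, so x* is not a strict local extremum.)

degen


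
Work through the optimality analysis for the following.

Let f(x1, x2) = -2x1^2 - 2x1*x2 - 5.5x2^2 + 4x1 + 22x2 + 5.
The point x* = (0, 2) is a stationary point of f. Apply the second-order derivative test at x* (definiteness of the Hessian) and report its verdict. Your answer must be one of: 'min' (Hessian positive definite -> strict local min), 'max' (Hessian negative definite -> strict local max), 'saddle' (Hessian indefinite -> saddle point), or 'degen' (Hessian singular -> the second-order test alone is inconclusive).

Compute the Hessian H = grad^2 f:
  H = [[-4, -2], [-2, -11]]
Verify stationarity: grad f(x*) = H x* + g = (0, 0).
Eigenvalues of H: -11.5311, -3.4689.
Both eigenvalues < 0, so H is negative definite -> x* is a strict local max.

max


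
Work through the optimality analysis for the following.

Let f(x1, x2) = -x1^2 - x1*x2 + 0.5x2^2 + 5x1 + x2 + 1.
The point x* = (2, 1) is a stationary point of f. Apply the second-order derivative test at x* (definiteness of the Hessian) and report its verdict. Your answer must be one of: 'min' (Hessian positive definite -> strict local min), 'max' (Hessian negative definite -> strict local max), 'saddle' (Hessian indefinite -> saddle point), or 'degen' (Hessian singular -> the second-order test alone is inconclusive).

Compute the Hessian H = grad^2 f:
  H = [[-2, -1], [-1, 1]]
Verify stationarity: grad f(x*) = H x* + g = (0, 0).
Eigenvalues of H: -2.3028, 1.3028.
Eigenvalues have mixed signs, so H is indefinite -> x* is a saddle point.

saddle


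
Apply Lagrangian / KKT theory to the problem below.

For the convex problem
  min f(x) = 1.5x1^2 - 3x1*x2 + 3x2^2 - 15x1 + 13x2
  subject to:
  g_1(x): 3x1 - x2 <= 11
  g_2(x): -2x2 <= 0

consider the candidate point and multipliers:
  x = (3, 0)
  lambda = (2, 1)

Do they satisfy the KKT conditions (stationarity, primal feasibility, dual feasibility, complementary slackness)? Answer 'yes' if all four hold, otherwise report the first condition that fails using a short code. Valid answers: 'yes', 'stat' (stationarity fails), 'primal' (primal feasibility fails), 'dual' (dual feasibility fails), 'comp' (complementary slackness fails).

Gradient of f: grad f(x) = Q x + c = (-6, 4)
Constraint values g_i(x) = a_i^T x - b_i:
  g_1((3, 0)) = -2
  g_2((3, 0)) = 0
Stationarity residual: grad f(x) + sum_i lambda_i a_i = (0, 0)
  -> stationarity OK
Primal feasibility (all g_i <= 0): OK
Dual feasibility (all lambda_i >= 0): OK
Complementary slackness (lambda_i * g_i(x) = 0 for all i): FAILS

Verdict: the first failing condition is complementary_slackness -> comp.

comp


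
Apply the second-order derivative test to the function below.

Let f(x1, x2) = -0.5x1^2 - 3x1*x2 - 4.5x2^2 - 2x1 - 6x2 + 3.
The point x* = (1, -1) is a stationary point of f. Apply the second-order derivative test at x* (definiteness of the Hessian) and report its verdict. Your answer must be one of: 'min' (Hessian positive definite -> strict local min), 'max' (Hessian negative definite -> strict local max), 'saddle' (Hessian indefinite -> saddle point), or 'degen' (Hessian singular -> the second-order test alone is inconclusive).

Compute the Hessian H = grad^2 f:
  H = [[-1, -3], [-3, -9]]
Verify stationarity: grad f(x*) = H x* + g = (0, 0).
Eigenvalues of H: -10, 0.
H has a zero eigenvalue (singular; negative semidefinite but not definite), so H is neither positive definite, negative definite, nor indefinite. The second-order test alone is inconclusive -> degen.
(Indeed, f is constant along the null direction of H through x*, so x* is not a strict local extremum.)

degen


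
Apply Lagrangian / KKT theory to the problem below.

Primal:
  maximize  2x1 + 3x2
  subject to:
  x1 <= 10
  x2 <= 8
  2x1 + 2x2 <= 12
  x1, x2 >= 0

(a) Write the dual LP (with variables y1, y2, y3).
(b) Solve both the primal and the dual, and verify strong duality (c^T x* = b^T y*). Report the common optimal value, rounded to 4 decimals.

The standard primal-dual pair for 'max c^T x s.t. A x <= b, x >= 0' is:
  Dual:  min b^T y  s.t.  A^T y >= c,  y >= 0.

So the dual LP is:
  minimize  10y1 + 8y2 + 12y3
  subject to:
    y1 + 2y3 >= 2
    y2 + 2y3 >= 3
    y1, y2, y3 >= 0

Solving the primal: x* = (0, 6).
  primal value c^T x* = 18.
Solving the dual: y* = (0, 0, 1.5).
  dual value b^T y* = 18.
Strong duality: c^T x* = b^T y*. Confirmed.

18


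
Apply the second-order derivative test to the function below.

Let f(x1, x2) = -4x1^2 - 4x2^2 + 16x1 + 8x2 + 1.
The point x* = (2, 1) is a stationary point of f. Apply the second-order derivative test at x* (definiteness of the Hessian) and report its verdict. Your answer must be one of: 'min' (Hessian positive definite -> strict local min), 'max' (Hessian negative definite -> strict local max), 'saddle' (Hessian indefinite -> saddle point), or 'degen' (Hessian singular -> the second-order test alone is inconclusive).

Compute the Hessian H = grad^2 f:
  H = [[-8, 0], [0, -8]]
Verify stationarity: grad f(x*) = H x* + g = (0, 0).
Eigenvalues of H: -8, -8.
Both eigenvalues < 0, so H is negative definite -> x* is a strict local max.

max


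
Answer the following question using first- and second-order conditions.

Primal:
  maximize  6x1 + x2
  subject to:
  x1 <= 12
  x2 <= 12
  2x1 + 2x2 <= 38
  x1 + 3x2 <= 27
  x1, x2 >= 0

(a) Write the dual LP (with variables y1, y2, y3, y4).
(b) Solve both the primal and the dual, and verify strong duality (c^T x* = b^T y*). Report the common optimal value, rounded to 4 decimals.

The standard primal-dual pair for 'max c^T x s.t. A x <= b, x >= 0' is:
  Dual:  min b^T y  s.t.  A^T y >= c,  y >= 0.

So the dual LP is:
  minimize  12y1 + 12y2 + 38y3 + 27y4
  subject to:
    y1 + 2y3 + y4 >= 6
    y2 + 2y3 + 3y4 >= 1
    y1, y2, y3, y4 >= 0

Solving the primal: x* = (12, 5).
  primal value c^T x* = 77.
Solving the dual: y* = (5.6667, 0, 0, 0.3333).
  dual value b^T y* = 77.
Strong duality: c^T x* = b^T y*. Confirmed.

77


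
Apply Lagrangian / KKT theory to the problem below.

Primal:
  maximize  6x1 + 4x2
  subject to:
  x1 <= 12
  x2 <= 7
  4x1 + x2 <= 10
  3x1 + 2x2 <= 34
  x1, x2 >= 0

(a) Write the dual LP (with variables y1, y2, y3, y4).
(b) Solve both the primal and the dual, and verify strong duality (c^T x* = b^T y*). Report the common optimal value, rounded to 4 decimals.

The standard primal-dual pair for 'max c^T x s.t. A x <= b, x >= 0' is:
  Dual:  min b^T y  s.t.  A^T y >= c,  y >= 0.

So the dual LP is:
  minimize  12y1 + 7y2 + 10y3 + 34y4
  subject to:
    y1 + 4y3 + 3y4 >= 6
    y2 + y3 + 2y4 >= 4
    y1, y2, y3, y4 >= 0

Solving the primal: x* = (0.75, 7).
  primal value c^T x* = 32.5.
Solving the dual: y* = (0, 2.5, 1.5, 0).
  dual value b^T y* = 32.5.
Strong duality: c^T x* = b^T y*. Confirmed.

32.5


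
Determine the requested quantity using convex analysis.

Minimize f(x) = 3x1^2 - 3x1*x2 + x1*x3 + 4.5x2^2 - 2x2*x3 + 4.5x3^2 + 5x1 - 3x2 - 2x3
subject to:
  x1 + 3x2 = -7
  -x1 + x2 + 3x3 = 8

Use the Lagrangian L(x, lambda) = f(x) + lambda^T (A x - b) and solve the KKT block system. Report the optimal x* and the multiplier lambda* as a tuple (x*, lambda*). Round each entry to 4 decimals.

Form the Lagrangian:
  L(x, lambda) = (1/2) x^T Q x + c^T x + lambda^T (A x - b)
Stationarity (grad_x L = 0): Q x + c + A^T lambda = 0.
Primal feasibility: A x = b.

This gives the KKT block system:
  [ Q   A^T ] [ x     ]   [-c ]
  [ A    0  ] [ lambda ] = [ b ]

Solving the linear system:
  x*      = (-3.3202, -1.2266, 1.9688)
  lambda* = (4.3223, -4.9507)
  f(x*)   = 26.501

x* = (-3.3202, -1.2266, 1.9688), lambda* = (4.3223, -4.9507)


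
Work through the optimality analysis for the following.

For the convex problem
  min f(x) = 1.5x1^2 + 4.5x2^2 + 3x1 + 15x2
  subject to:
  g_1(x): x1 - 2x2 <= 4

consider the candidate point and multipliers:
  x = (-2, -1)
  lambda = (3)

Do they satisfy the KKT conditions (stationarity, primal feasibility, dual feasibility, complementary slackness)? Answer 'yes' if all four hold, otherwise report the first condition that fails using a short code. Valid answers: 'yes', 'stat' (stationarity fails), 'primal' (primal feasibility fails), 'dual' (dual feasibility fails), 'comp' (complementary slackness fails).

Gradient of f: grad f(x) = Q x + c = (-3, 6)
Constraint values g_i(x) = a_i^T x - b_i:
  g_1((-2, -1)) = -4
Stationarity residual: grad f(x) + sum_i lambda_i a_i = (0, 0)
  -> stationarity OK
Primal feasibility (all g_i <= 0): OK
Dual feasibility (all lambda_i >= 0): OK
Complementary slackness (lambda_i * g_i(x) = 0 for all i): FAILS

Verdict: the first failing condition is complementary_slackness -> comp.

comp


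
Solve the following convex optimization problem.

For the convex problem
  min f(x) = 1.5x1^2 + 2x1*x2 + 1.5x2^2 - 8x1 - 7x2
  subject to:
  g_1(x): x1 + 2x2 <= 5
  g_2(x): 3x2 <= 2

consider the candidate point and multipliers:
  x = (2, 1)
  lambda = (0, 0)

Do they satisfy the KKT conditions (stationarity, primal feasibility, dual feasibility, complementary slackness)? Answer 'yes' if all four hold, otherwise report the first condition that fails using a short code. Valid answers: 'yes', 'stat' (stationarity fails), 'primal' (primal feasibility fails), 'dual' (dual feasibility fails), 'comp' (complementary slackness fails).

Gradient of f: grad f(x) = Q x + c = (0, 0)
Constraint values g_i(x) = a_i^T x - b_i:
  g_1((2, 1)) = -1
  g_2((2, 1)) = 1
Stationarity residual: grad f(x) + sum_i lambda_i a_i = (0, 0)
  -> stationarity OK
Primal feasibility (all g_i <= 0): FAILS
Dual feasibility (all lambda_i >= 0): OK
Complementary slackness (lambda_i * g_i(x) = 0 for all i): OK

Verdict: the first failing condition is primal_feasibility -> primal.

primal


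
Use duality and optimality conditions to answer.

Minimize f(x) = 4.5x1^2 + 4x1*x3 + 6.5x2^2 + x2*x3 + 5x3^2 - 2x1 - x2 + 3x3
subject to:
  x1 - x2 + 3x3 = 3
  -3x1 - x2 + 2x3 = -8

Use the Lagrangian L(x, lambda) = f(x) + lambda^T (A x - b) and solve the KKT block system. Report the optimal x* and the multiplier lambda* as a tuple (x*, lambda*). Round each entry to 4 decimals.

Form the Lagrangian:
  L(x, lambda) = (1/2) x^T Q x + c^T x + lambda^T (A x - b)
Stationarity (grad_x L = 0): Q x + c + A^T lambda = 0.
Primal feasibility: A x = b.

This gives the KKT block system:
  [ Q   A^T ] [ x     ]   [-c ]
  [ A    0  ] [ lambda ] = [ b ]

Solving the linear system:
  x*      = (2.7419, -0.1613, 0.0323)
  lambda* = (-8, 4.9355)
  f(x*)   = 29.129

x* = (2.7419, -0.1613, 0.0323), lambda* = (-8, 4.9355)


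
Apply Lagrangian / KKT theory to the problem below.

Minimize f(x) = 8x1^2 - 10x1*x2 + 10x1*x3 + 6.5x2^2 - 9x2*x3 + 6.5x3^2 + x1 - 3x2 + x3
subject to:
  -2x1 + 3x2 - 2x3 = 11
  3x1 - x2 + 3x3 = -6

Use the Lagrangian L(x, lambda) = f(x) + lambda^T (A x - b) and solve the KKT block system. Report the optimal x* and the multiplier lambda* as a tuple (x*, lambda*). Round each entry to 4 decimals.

Form the Lagrangian:
  L(x, lambda) = (1/2) x^T Q x + c^T x + lambda^T (A x - b)
Stationarity (grad_x L = 0): Q x + c + A^T lambda = 0.
Primal feasibility: A x = b.

This gives the KKT block system:
  [ Q   A^T ] [ x     ]   [-c ]
  [ A    0  ] [ lambda ] = [ b ]

Solving the linear system:
  x*      = (0, 3, -1)
  lambda* = (-13.7143, 3.8571)
  f(x*)   = 82

x* = (0, 3, -1), lambda* = (-13.7143, 3.8571)


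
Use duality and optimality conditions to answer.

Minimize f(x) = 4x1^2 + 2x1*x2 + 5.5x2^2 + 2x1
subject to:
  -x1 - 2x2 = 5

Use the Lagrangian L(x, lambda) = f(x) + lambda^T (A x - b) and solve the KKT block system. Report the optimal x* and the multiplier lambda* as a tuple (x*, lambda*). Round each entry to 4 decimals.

Form the Lagrangian:
  L(x, lambda) = (1/2) x^T Q x + c^T x + lambda^T (A x - b)
Stationarity (grad_x L = 0): Q x + c + A^T lambda = 0.
Primal feasibility: A x = b.

This gives the KKT block system:
  [ Q   A^T ] [ x     ]   [-c ]
  [ A    0  ] [ lambda ] = [ b ]

Solving the linear system:
  x*      = (-1.2286, -1.8857)
  lambda* = (-11.6)
  f(x*)   = 27.7714

x* = (-1.2286, -1.8857), lambda* = (-11.6)


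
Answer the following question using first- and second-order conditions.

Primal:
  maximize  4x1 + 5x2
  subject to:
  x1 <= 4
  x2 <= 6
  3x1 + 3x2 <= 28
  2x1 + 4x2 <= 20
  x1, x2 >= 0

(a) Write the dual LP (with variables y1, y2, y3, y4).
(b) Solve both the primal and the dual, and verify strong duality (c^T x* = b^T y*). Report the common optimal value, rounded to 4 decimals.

The standard primal-dual pair for 'max c^T x s.t. A x <= b, x >= 0' is:
  Dual:  min b^T y  s.t.  A^T y >= c,  y >= 0.

So the dual LP is:
  minimize  4y1 + 6y2 + 28y3 + 20y4
  subject to:
    y1 + 3y3 + 2y4 >= 4
    y2 + 3y3 + 4y4 >= 5
    y1, y2, y3, y4 >= 0

Solving the primal: x* = (4, 3).
  primal value c^T x* = 31.
Solving the dual: y* = (1.5, 0, 0, 1.25).
  dual value b^T y* = 31.
Strong duality: c^T x* = b^T y*. Confirmed.

31


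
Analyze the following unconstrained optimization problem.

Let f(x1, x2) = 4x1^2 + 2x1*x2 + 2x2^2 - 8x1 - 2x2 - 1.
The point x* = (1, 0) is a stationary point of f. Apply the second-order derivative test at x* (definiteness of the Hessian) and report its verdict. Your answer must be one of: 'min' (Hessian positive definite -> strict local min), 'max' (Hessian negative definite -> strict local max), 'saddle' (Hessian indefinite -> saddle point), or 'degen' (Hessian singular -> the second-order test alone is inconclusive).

Compute the Hessian H = grad^2 f:
  H = [[8, 2], [2, 4]]
Verify stationarity: grad f(x*) = H x* + g = (0, 0).
Eigenvalues of H: 3.1716, 8.8284.
Both eigenvalues > 0, so H is positive definite -> x* is a strict local min.

min


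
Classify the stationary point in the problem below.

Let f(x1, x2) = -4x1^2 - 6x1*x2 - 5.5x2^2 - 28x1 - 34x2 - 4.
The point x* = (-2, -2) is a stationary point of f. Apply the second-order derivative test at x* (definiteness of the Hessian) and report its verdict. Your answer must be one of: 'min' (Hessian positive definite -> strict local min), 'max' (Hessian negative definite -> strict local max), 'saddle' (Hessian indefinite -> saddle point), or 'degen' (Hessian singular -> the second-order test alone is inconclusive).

Compute the Hessian H = grad^2 f:
  H = [[-8, -6], [-6, -11]]
Verify stationarity: grad f(x*) = H x* + g = (0, 0).
Eigenvalues of H: -15.6847, -3.3153.
Both eigenvalues < 0, so H is negative definite -> x* is a strict local max.

max


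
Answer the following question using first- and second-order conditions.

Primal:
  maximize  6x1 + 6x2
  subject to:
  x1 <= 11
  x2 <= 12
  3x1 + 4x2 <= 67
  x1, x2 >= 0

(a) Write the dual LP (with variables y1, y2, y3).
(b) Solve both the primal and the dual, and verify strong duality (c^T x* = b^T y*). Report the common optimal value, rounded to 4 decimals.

The standard primal-dual pair for 'max c^T x s.t. A x <= b, x >= 0' is:
  Dual:  min b^T y  s.t.  A^T y >= c,  y >= 0.

So the dual LP is:
  minimize  11y1 + 12y2 + 67y3
  subject to:
    y1 + 3y3 >= 6
    y2 + 4y3 >= 6
    y1, y2, y3 >= 0

Solving the primal: x* = (11, 8.5).
  primal value c^T x* = 117.
Solving the dual: y* = (1.5, 0, 1.5).
  dual value b^T y* = 117.
Strong duality: c^T x* = b^T y*. Confirmed.

117


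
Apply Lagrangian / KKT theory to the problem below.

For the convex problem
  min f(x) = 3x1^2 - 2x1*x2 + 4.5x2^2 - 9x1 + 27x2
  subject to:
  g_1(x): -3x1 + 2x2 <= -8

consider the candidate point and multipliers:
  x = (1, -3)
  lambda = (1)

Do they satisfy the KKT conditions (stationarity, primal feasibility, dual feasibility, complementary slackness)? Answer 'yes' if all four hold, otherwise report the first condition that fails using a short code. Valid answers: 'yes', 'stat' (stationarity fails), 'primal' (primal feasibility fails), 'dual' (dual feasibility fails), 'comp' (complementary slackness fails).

Gradient of f: grad f(x) = Q x + c = (3, -2)
Constraint values g_i(x) = a_i^T x - b_i:
  g_1((1, -3)) = -1
Stationarity residual: grad f(x) + sum_i lambda_i a_i = (0, 0)
  -> stationarity OK
Primal feasibility (all g_i <= 0): OK
Dual feasibility (all lambda_i >= 0): OK
Complementary slackness (lambda_i * g_i(x) = 0 for all i): FAILS

Verdict: the first failing condition is complementary_slackness -> comp.

comp


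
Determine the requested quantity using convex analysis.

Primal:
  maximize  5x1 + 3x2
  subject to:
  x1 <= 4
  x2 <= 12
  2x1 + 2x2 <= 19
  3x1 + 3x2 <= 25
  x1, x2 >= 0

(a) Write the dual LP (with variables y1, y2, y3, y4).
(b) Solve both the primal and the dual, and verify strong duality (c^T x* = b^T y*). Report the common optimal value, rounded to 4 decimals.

The standard primal-dual pair for 'max c^T x s.t. A x <= b, x >= 0' is:
  Dual:  min b^T y  s.t.  A^T y >= c,  y >= 0.

So the dual LP is:
  minimize  4y1 + 12y2 + 19y3 + 25y4
  subject to:
    y1 + 2y3 + 3y4 >= 5
    y2 + 2y3 + 3y4 >= 3
    y1, y2, y3, y4 >= 0

Solving the primal: x* = (4, 4.3333).
  primal value c^T x* = 33.
Solving the dual: y* = (2, 0, 0, 1).
  dual value b^T y* = 33.
Strong duality: c^T x* = b^T y*. Confirmed.

33


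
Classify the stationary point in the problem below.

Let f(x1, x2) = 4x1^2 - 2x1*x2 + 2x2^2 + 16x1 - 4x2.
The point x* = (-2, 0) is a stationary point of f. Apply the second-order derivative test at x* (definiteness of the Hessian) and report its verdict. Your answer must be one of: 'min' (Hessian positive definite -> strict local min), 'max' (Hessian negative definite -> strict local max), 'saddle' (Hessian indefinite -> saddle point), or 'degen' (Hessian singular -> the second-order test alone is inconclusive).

Compute the Hessian H = grad^2 f:
  H = [[8, -2], [-2, 4]]
Verify stationarity: grad f(x*) = H x* + g = (0, 0).
Eigenvalues of H: 3.1716, 8.8284.
Both eigenvalues > 0, so H is positive definite -> x* is a strict local min.

min


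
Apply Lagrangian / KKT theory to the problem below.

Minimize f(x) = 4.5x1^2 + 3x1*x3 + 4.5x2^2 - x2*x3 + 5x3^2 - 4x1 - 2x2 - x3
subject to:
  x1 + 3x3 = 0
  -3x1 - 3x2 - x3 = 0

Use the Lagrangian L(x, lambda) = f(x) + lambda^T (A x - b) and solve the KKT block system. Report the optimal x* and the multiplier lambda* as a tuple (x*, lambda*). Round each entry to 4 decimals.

Form the Lagrangian:
  L(x, lambda) = (1/2) x^T Q x + c^T x + lambda^T (A x - b)
Stationarity (grad_x L = 0): Q x + c + A^T lambda = 0.
Primal feasibility: A x = b.

This gives the KKT block system:
  [ Q   A^T ] [ x     ]   [-c ]
  [ A    0  ] [ lambda ] = [ b ]

Solving the linear system:
  x*      = (0.1291, -0.1148, -0.043)
  lambda* = (-0.0228, -0.9966)
  f(x*)   = -0.1219

x* = (0.1291, -0.1148, -0.043), lambda* = (-0.0228, -0.9966)


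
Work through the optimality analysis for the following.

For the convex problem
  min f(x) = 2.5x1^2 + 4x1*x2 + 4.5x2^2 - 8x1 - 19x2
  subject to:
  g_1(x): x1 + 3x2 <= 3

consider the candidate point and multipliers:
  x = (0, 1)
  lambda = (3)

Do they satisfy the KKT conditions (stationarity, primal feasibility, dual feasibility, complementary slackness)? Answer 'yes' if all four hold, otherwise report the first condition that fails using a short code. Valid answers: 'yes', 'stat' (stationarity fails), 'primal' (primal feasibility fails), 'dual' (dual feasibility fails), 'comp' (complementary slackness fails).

Gradient of f: grad f(x) = Q x + c = (-4, -10)
Constraint values g_i(x) = a_i^T x - b_i:
  g_1((0, 1)) = 0
Stationarity residual: grad f(x) + sum_i lambda_i a_i = (-1, -1)
  -> stationarity FAILS
Primal feasibility (all g_i <= 0): OK
Dual feasibility (all lambda_i >= 0): OK
Complementary slackness (lambda_i * g_i(x) = 0 for all i): OK

Verdict: the first failing condition is stationarity -> stat.

stat


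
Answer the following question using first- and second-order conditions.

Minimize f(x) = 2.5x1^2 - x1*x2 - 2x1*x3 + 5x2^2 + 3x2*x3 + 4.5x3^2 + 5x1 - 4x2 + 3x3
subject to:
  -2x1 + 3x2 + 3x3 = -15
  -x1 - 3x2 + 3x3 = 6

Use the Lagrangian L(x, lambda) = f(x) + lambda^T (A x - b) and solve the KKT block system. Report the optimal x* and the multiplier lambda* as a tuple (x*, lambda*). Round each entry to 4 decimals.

Form the Lagrangian:
  L(x, lambda) = (1/2) x^T Q x + c^T x + lambda^T (A x - b)
Stationarity (grad_x L = 0): Q x + c + A^T lambda = 0.
Primal feasibility: A x = b.

This gives the KKT block system:
  [ Q   A^T ] [ x     ]   [-c ]
  [ A    0  ] [ lambda ] = [ b ]

Solving the linear system:
  x*      = (1.0976, -3.3171, -0.9512)
  lambda* = (9.8049, -3.9024)
  f(x*)   = 93.1951

x* = (1.0976, -3.3171, -0.9512), lambda* = (9.8049, -3.9024)


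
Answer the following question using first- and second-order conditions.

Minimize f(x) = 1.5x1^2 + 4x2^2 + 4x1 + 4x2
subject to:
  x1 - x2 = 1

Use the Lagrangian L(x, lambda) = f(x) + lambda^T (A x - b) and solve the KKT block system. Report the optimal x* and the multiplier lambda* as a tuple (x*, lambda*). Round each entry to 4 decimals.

Form the Lagrangian:
  L(x, lambda) = (1/2) x^T Q x + c^T x + lambda^T (A x - b)
Stationarity (grad_x L = 0): Q x + c + A^T lambda = 0.
Primal feasibility: A x = b.

This gives the KKT block system:
  [ Q   A^T ] [ x     ]   [-c ]
  [ A    0  ] [ lambda ] = [ b ]

Solving the linear system:
  x*      = (0, -1)
  lambda* = (-4)
  f(x*)   = 0

x* = (0, -1), lambda* = (-4)


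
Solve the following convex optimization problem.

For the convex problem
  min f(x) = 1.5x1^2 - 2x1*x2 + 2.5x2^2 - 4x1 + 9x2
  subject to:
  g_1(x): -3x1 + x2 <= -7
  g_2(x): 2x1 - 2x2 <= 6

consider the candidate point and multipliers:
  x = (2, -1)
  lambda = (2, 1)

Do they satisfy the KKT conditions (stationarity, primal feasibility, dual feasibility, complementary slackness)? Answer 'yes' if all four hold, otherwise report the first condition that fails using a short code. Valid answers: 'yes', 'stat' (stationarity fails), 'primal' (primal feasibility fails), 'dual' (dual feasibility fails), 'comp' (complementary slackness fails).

Gradient of f: grad f(x) = Q x + c = (4, 0)
Constraint values g_i(x) = a_i^T x - b_i:
  g_1((2, -1)) = 0
  g_2((2, -1)) = 0
Stationarity residual: grad f(x) + sum_i lambda_i a_i = (0, 0)
  -> stationarity OK
Primal feasibility (all g_i <= 0): OK
Dual feasibility (all lambda_i >= 0): OK
Complementary slackness (lambda_i * g_i(x) = 0 for all i): OK

Verdict: yes, KKT holds.

yes


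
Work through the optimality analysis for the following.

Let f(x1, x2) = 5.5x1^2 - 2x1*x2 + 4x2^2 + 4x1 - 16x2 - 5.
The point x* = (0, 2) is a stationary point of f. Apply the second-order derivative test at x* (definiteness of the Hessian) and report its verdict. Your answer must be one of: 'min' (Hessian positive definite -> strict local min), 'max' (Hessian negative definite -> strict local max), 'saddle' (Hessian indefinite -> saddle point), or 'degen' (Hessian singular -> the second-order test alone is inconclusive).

Compute the Hessian H = grad^2 f:
  H = [[11, -2], [-2, 8]]
Verify stationarity: grad f(x*) = H x* + g = (0, 0).
Eigenvalues of H: 7, 12.
Both eigenvalues > 0, so H is positive definite -> x* is a strict local min.

min
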